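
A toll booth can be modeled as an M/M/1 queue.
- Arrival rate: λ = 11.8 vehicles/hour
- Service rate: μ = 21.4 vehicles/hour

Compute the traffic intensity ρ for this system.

Server utilization: ρ = λ/μ
ρ = 11.8/21.4 = 0.5514
The server is busy 55.14% of the time.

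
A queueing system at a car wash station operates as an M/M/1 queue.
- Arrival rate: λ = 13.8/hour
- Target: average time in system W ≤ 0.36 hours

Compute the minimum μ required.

For M/M/1: W = 1/(μ-λ)
Need W ≤ 0.36, so 1/(μ-λ) ≤ 0.36
μ - λ ≥ 1/0.36 = 2.7778
μ ≥ 13.8 + 2.7778 = 16.5778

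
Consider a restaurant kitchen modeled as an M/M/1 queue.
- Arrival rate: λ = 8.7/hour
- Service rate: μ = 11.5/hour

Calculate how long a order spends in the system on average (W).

First, compute utilization: ρ = λ/μ = 8.7/11.5 = 0.7565
For M/M/1: W = 1/(μ-λ)
W = 1/(11.5-8.7) = 1/2.80
W = 0.3571 hours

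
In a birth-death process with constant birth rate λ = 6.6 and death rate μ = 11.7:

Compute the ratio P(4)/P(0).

For constant rates: P(n)/P(0) = (λ/μ)^n
P(4)/P(0) = (6.6/11.7)^4 = 0.5641^4 = 0.1013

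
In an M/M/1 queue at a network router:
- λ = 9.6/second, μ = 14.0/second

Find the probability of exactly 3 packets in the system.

ρ = λ/μ = 9.6/14.0 = 0.6857
P(n) = (1-ρ)ρⁿ
P(3) = (1-0.6857) × 0.6857^3
P(3) = 0.3143 × 0.3224
P(3) = 0.1013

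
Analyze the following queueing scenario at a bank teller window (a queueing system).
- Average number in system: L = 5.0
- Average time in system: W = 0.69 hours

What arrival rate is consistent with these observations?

Little's Law: L = λW, so λ = L/W
λ = 5.0/0.69 = 7.2464 transactions/hour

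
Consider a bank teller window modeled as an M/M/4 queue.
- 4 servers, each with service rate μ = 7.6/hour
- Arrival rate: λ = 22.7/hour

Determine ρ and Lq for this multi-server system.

Traffic intensity: ρ = λ/(cμ) = 22.7/(4×7.6) = 0.7467
Since ρ = 0.7467 < 1, system is stable.
Offered load a = λ/μ = cρ = 22.7/7.6 = 2.9868
P₀ = [ Σₙ₌₀^3 aⁿ/n! + a^4/(4!(1-ρ)) ]⁻¹
Σ = a^0/0! + a^1/1! + a^2/2! + a^3/3! = 1.00000 + 2.98684 + 4.46061 + 4.44105 = 12.8885
a^4/(4!(1-ρ)) = 79.5883/(24 × 0.25329) = 13.0924
P₀ = 1/(12.8885 + 13.0924) = 0.03849
Lq = P₀·a^4·ρ / (4!(1-ρ)²) = 0.038490 × 79.5883 × 0.74671 / (24 × 0.064156) = 1.4856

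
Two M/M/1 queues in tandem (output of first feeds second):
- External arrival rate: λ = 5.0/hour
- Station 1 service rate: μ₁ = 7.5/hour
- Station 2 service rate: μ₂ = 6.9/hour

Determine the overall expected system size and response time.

By Jackson's theorem, each station behaves as independent M/M/1.
Station 1: ρ₁ = 5.0/7.5 = 0.6667, L₁ = ρ₁/(1-ρ₁) = λ/(μ₁-λ) = 5.0/2.50 = 2.0000
Station 2: ρ₂ = 5.0/6.9 = 0.7246, L₂ = ρ₂/(1-ρ₂) = λ/(μ₂-λ) = 5.0/1.90 = 2.6316
Total: L = L₁ + L₂ = 2.0000 + 2.6316 = 4.6316
W = L/λ = 4.6316/5.0 = 0.9263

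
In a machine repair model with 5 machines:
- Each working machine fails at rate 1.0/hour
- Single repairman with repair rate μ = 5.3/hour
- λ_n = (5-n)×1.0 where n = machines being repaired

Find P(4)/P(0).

P(4)/P(0) = ∏_{i=0}^{4-1} λ_i/μ_{i+1}
= (5-0)×1.0/5.3 × (5-1)×1.0/5.3 × (5-2)×1.0/5.3 × (5-3)×1.0/5.3
= 0.1521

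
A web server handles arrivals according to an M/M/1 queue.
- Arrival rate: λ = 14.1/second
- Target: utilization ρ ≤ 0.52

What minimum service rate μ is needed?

ρ = λ/μ, so μ = λ/ρ
μ ≥ 14.1/0.52 = 27.1154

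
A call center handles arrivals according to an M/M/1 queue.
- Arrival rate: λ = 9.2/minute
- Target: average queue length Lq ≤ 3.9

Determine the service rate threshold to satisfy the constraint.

For M/M/1: Lq = λ²/(μ(μ-λ))
Need Lq ≤ 3.9, i.e. μ(μ-λ) ≥ λ²/3.9
μ² - 9.2μ - 84.64/3.9 ≥ 0  →  μ² - 9.2μ - 21.702564 ≥ 0
Quadratic formula (positive root): μ = [λ + √(λ² + 4×21.702564)]/2
Discriminant: 84.64 + 4×21.702564 = 171.4503, √171.4503 = 13.0939
μ ≥ (9.2 + 13.0939)/2 = 11.1470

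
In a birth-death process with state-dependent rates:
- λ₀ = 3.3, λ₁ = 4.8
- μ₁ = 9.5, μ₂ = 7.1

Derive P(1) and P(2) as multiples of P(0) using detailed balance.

Balance equations:
State 0: λ₀P₀ = μ₁P₁ → P₁ = (λ₀/μ₁)P₀ = (3.3/9.5)P₀ = 0.3474P₀
State 1: P₂ = (λ₀λ₁)/(μ₁μ₂)P₀ = (3.3×4.8)/(9.5×7.1)P₀ = 0.2348P₀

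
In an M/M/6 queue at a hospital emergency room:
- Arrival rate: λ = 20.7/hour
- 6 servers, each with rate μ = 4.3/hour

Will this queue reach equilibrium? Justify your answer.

Stability requires ρ = λ/(cμ) < 1
ρ = 20.7/(6 × 4.3) = 20.7/25.80 = 0.8023
Since 0.8023 < 1, the system is STABLE.
The servers are busy 80.23% of the time.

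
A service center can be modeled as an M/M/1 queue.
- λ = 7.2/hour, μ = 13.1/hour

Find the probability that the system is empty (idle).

ρ = λ/μ = 7.2/13.1 = 0.5496
P(0) = 1 - ρ = 1 - 0.5496 = 0.4504
The server is idle 45.04% of the time.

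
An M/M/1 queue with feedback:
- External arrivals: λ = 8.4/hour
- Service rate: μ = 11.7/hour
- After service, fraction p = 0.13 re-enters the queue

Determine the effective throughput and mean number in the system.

Effective arrival rate: λ_eff = λ/(1-p) = 8.4/(1-0.13) = 8.4/0.87 = 9.6552
ρ = λ_eff/μ = 9.6552/11.7 = 0.82523
L = ρ/(1-ρ) = 0.82523/(1-0.82523) = 4.7218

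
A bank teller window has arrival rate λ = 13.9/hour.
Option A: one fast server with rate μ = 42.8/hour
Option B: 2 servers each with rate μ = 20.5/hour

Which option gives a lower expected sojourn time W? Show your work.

Option A: single server μ = 42.8 (M/M/1)
  ρ_A = 13.9/42.8 = 0.3248
  W_A = 1/(μ-λ) = 1/(42.8-13.9) = 1/28.90 = 0.03460

Option B: 2 servers μ = 20.5 (M/M/2)
  ρ_B = λ/(cμ) = 13.9/(2×20.5) = 0.3390
  Offered load a = λ/μ = cρ = 13.9/20.5 = 0.6780
  P₀ = [ Σₙ₌₀^1 aⁿ/n! + a^2/(2!(1-ρ)) ]⁻¹
  Σ = a^0/0! + a^1/1! = 1.0000 + 0.6780 = 1.6780
  a^2/(2!(1-ρ)) = 0.4598/(2 × 0.6610) = 0.3478
  P₀ = 1/(1.6780 + 0.3478) = 0.4936
  Lq = P₀·a^2·ρ / (2!(1-ρ)²) = 0.4936 × 0.4598 × 0.3390 / (2 × 0.4369) = 0.08805
  Wq_B = Lq/λ = 0.088054/13.9 = 0.00633482
  W_B = Wq_B + 1/μ = 0.00633482 + 0.0487805 = 0.05512

Since W_A = 0.03460 < W_B = 0.05512, Option A (single fast server) has the shorter time in system.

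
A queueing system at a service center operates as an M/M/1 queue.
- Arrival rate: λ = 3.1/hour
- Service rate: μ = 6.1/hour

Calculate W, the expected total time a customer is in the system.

First, compute utilization: ρ = λ/μ = 3.1/6.1 = 0.5082
For M/M/1: W = 1/(μ-λ)
W = 1/(6.1-3.1) = 1/3.00
W = 0.3333 hours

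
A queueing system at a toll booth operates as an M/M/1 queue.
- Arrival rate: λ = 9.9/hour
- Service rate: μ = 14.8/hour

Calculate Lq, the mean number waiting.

ρ = λ/μ = 9.9/14.8 = 0.6689
For M/M/1: Lq = λ²/(μ(μ-λ))
Lq = 98.01/(14.8 × 4.90)
Lq = 1.3515 vehicles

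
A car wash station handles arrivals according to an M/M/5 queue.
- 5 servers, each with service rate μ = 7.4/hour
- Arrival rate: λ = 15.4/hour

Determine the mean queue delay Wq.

Traffic intensity: ρ = λ/(cμ) = 15.4/(5×7.4) = 0.4162
Since ρ = 0.4162 < 1, system is stable.
Offered load a = λ/μ = cρ = 15.4/7.4 = 2.0811
P₀ = [ Σₙ₌₀^4 aⁿ/n! + a^5/(5!(1-ρ)) ]⁻¹
Σ = a^0/0! + a^1/1! + a^2/2! + a^3/3! + a^4/4! = 1.0000 + 2.0811 + 2.1654 + 1.5022 + 0.7815 = 7.5302
a^5/(5!(1-ρ)) = 39.0342/(120 × 0.5838) = 0.5572
P₀ = 1/(7.5302 + 0.5572) = 0.1236
Lq = P₀·a^5·ρ / (5!(1-ρ)²) = 0.12365 × 39.0342 × 0.41622 / (120 × 0.34080) = 0.04912
Wq = Lq/λ = 0.04912/15.4 = 0.003190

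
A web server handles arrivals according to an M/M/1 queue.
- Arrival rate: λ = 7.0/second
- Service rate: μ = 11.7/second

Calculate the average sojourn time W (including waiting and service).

First, compute utilization: ρ = λ/μ = 7.0/11.7 = 0.5983
For M/M/1: W = 1/(μ-λ)
W = 1/(11.7-7.0) = 1/4.70
W = 0.2128 seconds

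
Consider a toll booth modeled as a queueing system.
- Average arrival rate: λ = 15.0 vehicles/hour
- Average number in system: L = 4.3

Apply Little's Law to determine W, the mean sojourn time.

Little's Law: L = λW, so W = L/λ
W = 4.3/15.0 = 0.2867 hours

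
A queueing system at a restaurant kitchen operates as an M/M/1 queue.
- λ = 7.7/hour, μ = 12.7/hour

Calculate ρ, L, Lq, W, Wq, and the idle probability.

Step 1: ρ = λ/μ = 7.7/12.7 = 0.6063
Step 2: L = λ/(μ-λ) = 7.7/5.00 = 1.5400
Step 3: Lq = λ²/(μ(μ-λ)) = 59.29/(12.7×5.00) = 0.9337
Step 4: W = 1/(μ-λ) = 1/5.00 = 0.2000
Step 5: Wq = λ/(μ(μ-λ)) = 7.7/(12.7×5.00) = 0.1213
Step 6: P(0) = 1-ρ = 0.3937
Verify: L = λW = 7.7×0.2000 = 1.5400 ✔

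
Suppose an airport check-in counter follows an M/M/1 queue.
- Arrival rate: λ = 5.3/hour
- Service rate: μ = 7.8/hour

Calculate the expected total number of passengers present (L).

ρ = λ/μ = 5.3/7.8 = 0.6795
For M/M/1: L = λ/(μ-λ)
L = 5.3/(7.8-5.3) = 5.3/2.50
L = 2.1200 passengers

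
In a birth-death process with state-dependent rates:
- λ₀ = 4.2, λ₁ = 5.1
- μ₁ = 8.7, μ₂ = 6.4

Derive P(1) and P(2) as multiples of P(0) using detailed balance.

Balance equations:
State 0: λ₀P₀ = μ₁P₁ → P₁ = (λ₀/μ₁)P₀ = (4.2/8.7)P₀ = 0.4828P₀
State 1: P₂ = (λ₀λ₁)/(μ₁μ₂)P₀ = (4.2×5.1)/(8.7×6.4)P₀ = 0.3847P₀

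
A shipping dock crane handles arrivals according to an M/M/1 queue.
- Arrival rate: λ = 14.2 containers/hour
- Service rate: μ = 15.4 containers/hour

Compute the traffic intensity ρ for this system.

Server utilization: ρ = λ/μ
ρ = 14.2/15.4 = 0.9221
The server is busy 92.21% of the time.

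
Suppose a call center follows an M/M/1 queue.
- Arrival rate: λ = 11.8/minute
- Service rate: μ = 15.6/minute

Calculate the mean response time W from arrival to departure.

First, compute utilization: ρ = λ/μ = 11.8/15.6 = 0.7564
For M/M/1: W = 1/(μ-λ)
W = 1/(15.6-11.8) = 1/3.80
W = 0.2632 minutes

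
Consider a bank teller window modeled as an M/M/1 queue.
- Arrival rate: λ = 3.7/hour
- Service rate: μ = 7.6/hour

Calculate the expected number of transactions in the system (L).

ρ = λ/μ = 3.7/7.6 = 0.4868
For M/M/1: L = λ/(μ-λ)
L = 3.7/(7.6-3.7) = 3.7/3.90
L = 0.9487 transactions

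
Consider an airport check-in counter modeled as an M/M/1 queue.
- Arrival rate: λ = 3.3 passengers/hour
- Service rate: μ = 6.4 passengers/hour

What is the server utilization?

Server utilization: ρ = λ/μ
ρ = 3.3/6.4 = 0.5156
The server is busy 51.56% of the time.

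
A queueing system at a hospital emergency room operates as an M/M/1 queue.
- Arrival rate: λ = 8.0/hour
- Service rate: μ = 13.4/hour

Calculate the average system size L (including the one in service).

ρ = λ/μ = 8.0/13.4 = 0.5970
For M/M/1: L = λ/(μ-λ)
L = 8.0/(13.4-8.0) = 8.0/5.40
L = 1.4815 patients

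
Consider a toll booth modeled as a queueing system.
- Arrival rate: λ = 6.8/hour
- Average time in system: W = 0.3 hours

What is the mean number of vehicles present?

Little's Law: L = λW
L = 6.8 × 0.3 = 2.0400 vehicles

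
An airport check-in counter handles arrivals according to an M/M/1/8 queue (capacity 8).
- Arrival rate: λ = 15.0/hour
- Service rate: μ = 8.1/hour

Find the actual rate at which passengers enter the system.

ρ = λ/μ = 15.0/8.1 = 1.85185
P₀ = (1-ρ)/(1-ρ^(K+1)) = (1-1.85185)/(1-1.85185^9) = -0.8518/-255.1252 = 0.003339
P_K = P₀×ρ^K = 0.003339 × 1.85185^8 = 0.003339 × 138.3077 = 0.4618
λ_eff = λ(1-P_K) = 15.0 × (1 - 0.4618) = 15.0 × 0.5382 = 8.0730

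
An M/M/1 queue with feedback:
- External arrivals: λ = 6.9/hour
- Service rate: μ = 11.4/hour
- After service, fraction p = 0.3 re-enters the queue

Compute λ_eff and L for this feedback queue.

Effective arrival rate: λ_eff = λ/(1-p) = 6.9/(1-0.3) = 6.9/0.70 = 9.857143
ρ = λ_eff/μ = 9.857143/11.4 = 0.864662
L = ρ/(1-ρ) = 0.864662/(1-0.864662) = 6.3889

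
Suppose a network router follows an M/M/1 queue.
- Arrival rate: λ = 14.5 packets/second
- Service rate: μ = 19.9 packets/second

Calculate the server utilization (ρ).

Server utilization: ρ = λ/μ
ρ = 14.5/19.9 = 0.7286
The server is busy 72.86% of the time.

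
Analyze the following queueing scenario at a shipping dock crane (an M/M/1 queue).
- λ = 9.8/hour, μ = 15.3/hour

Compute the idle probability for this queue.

ρ = λ/μ = 9.8/15.3 = 0.6405
P(0) = 1 - ρ = 1 - 0.6405 = 0.3595
The server is idle 35.95% of the time.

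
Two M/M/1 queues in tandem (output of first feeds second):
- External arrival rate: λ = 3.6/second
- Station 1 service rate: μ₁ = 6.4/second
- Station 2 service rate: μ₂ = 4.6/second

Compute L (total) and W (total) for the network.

By Jackson's theorem, each station behaves as independent M/M/1.
Station 1: ρ₁ = 3.6/6.4 = 0.5625, L₁ = ρ₁/(1-ρ₁) = λ/(μ₁-λ) = 3.6/2.80 = 1.2857
Station 2: ρ₂ = 3.6/4.6 = 0.7826, L₂ = ρ₂/(1-ρ₂) = λ/(μ₂-λ) = 3.6/1.00 = 3.6000
Total: L = L₁ + L₂ = 1.2857 + 3.6000 = 4.8857
W = L/λ = 4.8857/3.6 = 1.3571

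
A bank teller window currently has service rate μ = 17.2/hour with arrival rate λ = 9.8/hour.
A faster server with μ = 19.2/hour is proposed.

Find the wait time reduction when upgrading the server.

System 1: ρ₁ = 9.8/17.2 = 0.5698, W₁ = 1/(17.2-9.8) = 0.13514
System 2: ρ₂ = 9.8/19.2 = 0.5104, W₂ = 1/(19.2-9.8) = 0.10638
Improvement: (W₁-W₂)/W₁ = (0.13514-0.10638)/0.13514 = 21.28%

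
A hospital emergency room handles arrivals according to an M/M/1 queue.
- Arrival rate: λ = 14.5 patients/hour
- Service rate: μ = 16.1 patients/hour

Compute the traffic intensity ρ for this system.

Server utilization: ρ = λ/μ
ρ = 14.5/16.1 = 0.9006
The server is busy 90.06% of the time.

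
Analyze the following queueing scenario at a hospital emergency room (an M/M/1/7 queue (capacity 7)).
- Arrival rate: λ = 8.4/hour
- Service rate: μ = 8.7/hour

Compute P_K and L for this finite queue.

ρ = λ/μ = 8.4/8.7 = 0.96552
P₀ = (1-ρ)/(1-ρ^(K+1)) = (1-0.96552)/(1-0.96552^8) = 0.034480/0.24475 = 0.1409
P_K = P₀×ρ^K = 0.1409 × 0.96552^7 = 0.1409 × 0.7822 = 0.1102
Blocking probability P_7 = 0.1102 (11.02%)
L = ρ[1 - (K+1)ρ^K + Kρ^(K+1)] / [(1-ρ)(1-ρ^(K+1))]
L = 0.96552 × (1 - 8×0.782220 + 7×0.755249) / ((1 - 0.96552) × (1 - 0.755249)) = 3.3160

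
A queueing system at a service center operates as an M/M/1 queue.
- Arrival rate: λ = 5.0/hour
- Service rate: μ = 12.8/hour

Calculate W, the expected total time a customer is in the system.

First, compute utilization: ρ = λ/μ = 5.0/12.8 = 0.3906
For M/M/1: W = 1/(μ-λ)
W = 1/(12.8-5.0) = 1/7.80
W = 0.1282 hours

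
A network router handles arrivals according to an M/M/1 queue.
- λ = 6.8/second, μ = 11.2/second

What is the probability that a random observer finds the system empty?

ρ = λ/μ = 6.8/11.2 = 0.6071
P(0) = 1 - ρ = 1 - 0.6071 = 0.3929
The server is idle 39.29% of the time.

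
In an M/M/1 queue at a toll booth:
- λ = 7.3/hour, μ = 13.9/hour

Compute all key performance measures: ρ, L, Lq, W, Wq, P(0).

Step 1: ρ = λ/μ = 7.3/13.9 = 0.5252
Step 2: L = λ/(μ-λ) = 7.3/6.60 = 1.1061
Step 3: Lq = λ²/(μ(μ-λ)) = 53.29/(13.9×6.60) = 0.5809
Step 4: W = 1/(μ-λ) = 1/6.60 = 0.15152
Step 5: Wq = λ/(μ(μ-λ)) = 7.3/(13.9×6.60) = 0.07957
Step 6: P(0) = 1-ρ = 0.4748
Verify: L = λW = 7.3×0.15152 = 1.1061 ✔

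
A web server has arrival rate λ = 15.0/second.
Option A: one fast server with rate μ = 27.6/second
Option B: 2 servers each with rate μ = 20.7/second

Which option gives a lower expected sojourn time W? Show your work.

Option A: single server μ = 27.6 (M/M/1)
  ρ_A = 15.0/27.6 = 0.5435
  W_A = 1/(μ-λ) = 1/(27.6-15.0) = 1/12.60 = 0.07937

Option B: 2 servers μ = 20.7 (M/M/2)
  ρ_B = λ/(cμ) = 15.0/(2×20.7) = 0.3623
  Offered load a = λ/μ = cρ = 15.0/20.7 = 0.7246
  P₀ = [ Σₙ₌₀^1 aⁿ/n! + a^2/(2!(1-ρ)) ]⁻¹
  Σ = a^0/0! + a^1/1! = 1.0000 + 0.7246 = 1.7246
  a^2/(2!(1-ρ)) = 0.5251/(2 × 0.6377) = 0.4117
  P₀ = 1/(1.7246 + 0.4117) = 0.4681
  Lq = P₀·a^2·ρ / (2!(1-ρ)²) = 0.4681 × 0.5251 × 0.3623 / (2 × 0.4066) = 0.1095
  Wq_B = Lq/λ = 0.1095/15.0 = 0.007300
  W_B = Wq_B + 1/μ = 0.007300 + 0.04831 = 0.05561

Since W_B = 0.05561 < W_A = 0.07937, Option B (multiple servers) has the shorter time in system.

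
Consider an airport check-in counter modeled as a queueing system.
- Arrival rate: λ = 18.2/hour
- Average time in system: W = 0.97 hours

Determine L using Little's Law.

Little's Law: L = λW
L = 18.2 × 0.97 = 17.6540 passengers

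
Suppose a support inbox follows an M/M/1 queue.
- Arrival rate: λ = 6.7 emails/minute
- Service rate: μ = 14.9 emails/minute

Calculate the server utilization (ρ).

Server utilization: ρ = λ/μ
ρ = 6.7/14.9 = 0.4497
The server is busy 44.97% of the time.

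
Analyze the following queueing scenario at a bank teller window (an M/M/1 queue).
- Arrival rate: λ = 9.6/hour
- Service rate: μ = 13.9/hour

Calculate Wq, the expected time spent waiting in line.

First, compute utilization: ρ = λ/μ = 9.6/13.9 = 0.6906
For M/M/1: Wq = λ/(μ(μ-λ))
Wq = 9.6/(13.9 × (13.9-9.6))
Wq = 9.6/(13.9 × 4.30)
Wq = 0.1606 hours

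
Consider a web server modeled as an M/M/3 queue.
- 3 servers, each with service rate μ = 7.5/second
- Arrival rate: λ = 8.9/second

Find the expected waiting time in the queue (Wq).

Traffic intensity: ρ = λ/(cμ) = 8.9/(3×7.5) = 0.3956
Since ρ = 0.3956 < 1, system is stable.
Offered load a = λ/μ = cρ = 8.9/7.5 = 1.1867
P₀ = [ Σₙ₌₀^2 aⁿ/n! + a^3/(3!(1-ρ)) ]⁻¹
Σ = a^0/0! + a^1/1! + a^2/2! = 1.0000 + 1.1867 + 0.7041 = 2.8908
a^3/(3!(1-ρ)) = 1.6710/(6 × 0.6044) = 0.4608
P₀ = 1/(2.8908 + 0.4608) = 0.2984
Lq = P₀·a^3·ρ / (3!(1-ρ)²) = 0.2984 × 1.6710 × 0.3956 / (6 × 0.3654) = 0.08997
Wq = Lq/λ = 0.08997/8.9 = 0.01011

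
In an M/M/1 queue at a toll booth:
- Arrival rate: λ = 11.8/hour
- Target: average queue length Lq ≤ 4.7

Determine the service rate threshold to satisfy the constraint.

For M/M/1: Lq = λ²/(μ(μ-λ))
Need Lq ≤ 4.7, i.e. μ(μ-λ) ≥ λ²/4.7
μ² - 11.8μ - 139.24/4.7 ≥ 0  →  μ² - 11.8μ - 29.62553 ≥ 0
Quadratic formula (positive root): μ = [λ + √(λ² + 4×29.62553)]/2
Discriminant: 139.24 + 4×29.62553 = 257.7421, √257.7421 = 16.0543
μ ≥ (11.8 + 16.0543)/2 = 13.9272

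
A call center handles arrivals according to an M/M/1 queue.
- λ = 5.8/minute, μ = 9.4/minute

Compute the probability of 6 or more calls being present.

ρ = λ/μ = 5.8/9.4 = 0.61702
P(N ≥ n) = ρⁿ
P(N ≥ 6) = 0.61702^6
P(N ≥ 6) = 0.05518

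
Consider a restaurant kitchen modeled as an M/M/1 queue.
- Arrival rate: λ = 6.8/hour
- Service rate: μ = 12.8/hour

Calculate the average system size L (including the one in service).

ρ = λ/μ = 6.8/12.8 = 0.5312
For M/M/1: L = λ/(μ-λ)
L = 6.8/(12.8-6.8) = 6.8/6.00
L = 1.1333 orders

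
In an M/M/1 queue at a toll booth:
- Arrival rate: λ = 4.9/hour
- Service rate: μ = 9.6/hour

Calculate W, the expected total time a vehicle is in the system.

First, compute utilization: ρ = λ/μ = 4.9/9.6 = 0.5104
For M/M/1: W = 1/(μ-λ)
W = 1/(9.6-4.9) = 1/4.70
W = 0.2128 hours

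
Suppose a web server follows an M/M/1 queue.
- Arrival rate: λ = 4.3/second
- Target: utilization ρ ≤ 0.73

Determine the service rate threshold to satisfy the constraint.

ρ = λ/μ, so μ = λ/ρ
μ ≥ 4.3/0.73 = 5.8904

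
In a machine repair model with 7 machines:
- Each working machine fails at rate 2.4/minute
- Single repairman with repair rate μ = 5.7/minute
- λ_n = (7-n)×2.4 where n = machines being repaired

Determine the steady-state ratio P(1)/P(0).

P(1)/P(0) = ∏_{i=0}^{1-1} λ_i/μ_{i+1}
= (7-0)×2.4/5.7
= 2.9474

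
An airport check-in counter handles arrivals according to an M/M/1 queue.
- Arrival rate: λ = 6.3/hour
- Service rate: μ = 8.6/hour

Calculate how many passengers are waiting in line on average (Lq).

ρ = λ/μ = 6.3/8.6 = 0.7326
For M/M/1: Lq = λ²/(μ(μ-λ))
Lq = 39.69/(8.6 × 2.30)
Lq = 2.0066 passengers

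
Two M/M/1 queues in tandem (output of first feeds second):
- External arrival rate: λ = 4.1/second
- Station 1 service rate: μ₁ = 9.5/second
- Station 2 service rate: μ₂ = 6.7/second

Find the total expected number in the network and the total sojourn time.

By Jackson's theorem, each station behaves as independent M/M/1.
Station 1: ρ₁ = 4.1/9.5 = 0.4316, L₁ = ρ₁/(1-ρ₁) = λ/(μ₁-λ) = 4.1/5.40 = 0.7593
Station 2: ρ₂ = 4.1/6.7 = 0.6119, L₂ = ρ₂/(1-ρ₂) = λ/(μ₂-λ) = 4.1/2.60 = 1.5769
Total: L = L₁ + L₂ = 0.7593 + 1.5769 = 2.3362
W = L/λ = 2.3362/4.1 = 0.5698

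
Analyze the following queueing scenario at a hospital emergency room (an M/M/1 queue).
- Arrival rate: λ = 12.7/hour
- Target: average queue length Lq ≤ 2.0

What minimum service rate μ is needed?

For M/M/1: Lq = λ²/(μ(μ-λ))
Need Lq ≤ 2.0, i.e. μ(μ-λ) ≥ λ²/2.0
μ² - 12.7μ - 161.29/2.0 ≥ 0  →  μ² - 12.7μ - 80.6450 ≥ 0
Quadratic formula (positive root): μ = [λ + √(λ² + 4×80.6450)]/2
Discriminant: 161.29 + 4×80.6450 = 483.8700, √483.8700 = 21.9970
μ ≥ (12.7 + 21.9970)/2 = 17.3485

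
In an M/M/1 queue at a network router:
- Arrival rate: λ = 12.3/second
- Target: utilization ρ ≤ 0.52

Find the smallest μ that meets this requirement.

ρ = λ/μ, so μ = λ/ρ
μ ≥ 12.3/0.52 = 23.6538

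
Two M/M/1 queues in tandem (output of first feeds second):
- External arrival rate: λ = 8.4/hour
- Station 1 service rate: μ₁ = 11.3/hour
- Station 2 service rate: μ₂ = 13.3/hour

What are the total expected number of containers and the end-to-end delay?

By Jackson's theorem, each station behaves as independent M/M/1.
Station 1: ρ₁ = 8.4/11.3 = 0.7434, L₁ = ρ₁/(1-ρ₁) = λ/(μ₁-λ) = 8.4/2.90 = 2.89655
Station 2: ρ₂ = 8.4/13.3 = 0.6316, L₂ = ρ₂/(1-ρ₂) = λ/(μ₂-λ) = 8.4/4.90 = 1.71429
Total: L = L₁ + L₂ = 2.89655 + 1.71429 = 4.6108
W = L/λ = 4.6108/8.4 = 0.5489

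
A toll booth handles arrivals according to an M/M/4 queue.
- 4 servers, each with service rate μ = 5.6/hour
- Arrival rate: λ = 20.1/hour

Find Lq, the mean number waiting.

Traffic intensity: ρ = λ/(cμ) = 20.1/(4×5.6) = 0.8973
Since ρ = 0.8973 < 1, system is stable.
Offered load a = λ/μ = cρ = 20.1/5.6 = 3.5893
P₀ = [ Σₙ₌₀^3 aⁿ/n! + a^4/(4!(1-ρ)) ]⁻¹
Σ = a^0/0! + a^1/1! + a^2/2! + a^3/3! = 1.000000 + 3.589286 + 6.441486 + 7.706778 = 18.7375
a^4/(4!(1-ρ)) = 165.9710/(24 × 0.1026786) = 67.3505
P₀ = 1/(18.7375 + 67.3505) = 0.01162
Lq = P₀·a^4·ρ / (4!(1-ρ)²) = 0.0116160 × 165.9710 × 0.897321 / (24 × 0.0105429) = 6.8370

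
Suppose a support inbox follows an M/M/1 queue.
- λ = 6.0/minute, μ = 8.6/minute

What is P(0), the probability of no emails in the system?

ρ = λ/μ = 6.0/8.6 = 0.6977
P(0) = 1 - ρ = 1 - 0.6977 = 0.3023
The server is idle 30.23% of the time.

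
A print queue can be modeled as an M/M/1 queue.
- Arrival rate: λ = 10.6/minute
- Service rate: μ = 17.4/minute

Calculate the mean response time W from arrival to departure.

First, compute utilization: ρ = λ/μ = 10.6/17.4 = 0.6092
For M/M/1: W = 1/(μ-λ)
W = 1/(17.4-10.6) = 1/6.80
W = 0.1471 minutes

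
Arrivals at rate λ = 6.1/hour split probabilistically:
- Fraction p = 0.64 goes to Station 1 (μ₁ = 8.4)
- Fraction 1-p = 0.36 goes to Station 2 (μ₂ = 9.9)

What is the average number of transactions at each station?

Effective rates: λ₁ = 6.1×0.64 = 3.904, λ₂ = 6.1×0.36 = 2.196
Station 1: ρ₁ = 3.904/8.4 = 0.46476, L₁ = ρ₁/(1-ρ₁) = 0.46476/(1-0.46476) = 0.8683
Station 2: ρ₂ = 2.196/9.9 = 0.2218, L₂ = ρ₂/(1-ρ₂) = 0.2218/(1-0.2218) = 0.2850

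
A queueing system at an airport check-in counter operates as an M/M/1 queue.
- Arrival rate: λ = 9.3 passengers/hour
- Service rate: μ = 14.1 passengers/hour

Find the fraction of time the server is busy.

Server utilization: ρ = λ/μ
ρ = 9.3/14.1 = 0.6596
The server is busy 65.96% of the time.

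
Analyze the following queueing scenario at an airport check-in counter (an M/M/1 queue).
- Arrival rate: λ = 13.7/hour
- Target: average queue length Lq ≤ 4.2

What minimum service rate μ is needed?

For M/M/1: Lq = λ²/(μ(μ-λ))
Need Lq ≤ 4.2, i.e. μ(μ-λ) ≥ λ²/4.2
μ² - 13.7μ - 187.69/4.2 ≥ 0  →  μ² - 13.7μ - 44.688095 ≥ 0
Quadratic formula (positive root): μ = [λ + √(λ² + 4×44.688095)]/2
Discriminant: 187.69 + 4×44.688095 = 366.44238, √366.44238 = 19.14268
μ ≥ (13.7 + 19.14268)/2 = 16.4213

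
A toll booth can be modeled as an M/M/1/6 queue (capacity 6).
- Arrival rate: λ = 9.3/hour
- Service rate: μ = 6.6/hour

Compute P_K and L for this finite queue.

ρ = λ/μ = 9.3/6.6 = 1.4091
P₀ = (1-ρ)/(1-ρ^(K+1)) = (1-1.4091)/(1-1.4091^7) = -0.4091/-10.0304 = 0.04079
P_K = P₀×ρ^K = 0.04079 × 1.4091^6 = 0.04079 × 7.8280 = 0.3193
Blocking probability P_6 = 0.3193 (31.93%)
L = ρ[1 - (K+1)ρ^K + Kρ^(K+1)] / [(1-ρ)(1-ρ^(K+1))]
L = 1.4091 × (1 - 7×7.828001 + 6×11.03044) / ((1 - 1.4091) × (1 - 11.03044)) = 4.2535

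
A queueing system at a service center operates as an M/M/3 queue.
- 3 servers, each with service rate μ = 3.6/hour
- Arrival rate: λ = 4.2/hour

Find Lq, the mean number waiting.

Traffic intensity: ρ = λ/(cμ) = 4.2/(3×3.6) = 0.3889
Since ρ = 0.3889 < 1, system is stable.
Offered load a = λ/μ = cρ = 4.2/3.6 = 1.1667
P₀ = [ Σₙ₌₀^2 aⁿ/n! + a^3/(3!(1-ρ)) ]⁻¹
Σ = a^0/0! + a^1/1! + a^2/2! = 1.00000 + 1.16667 + 0.680556 = 2.8472
a^3/(3!(1-ρ)) = 1.5880/(6 × 0.6111) = 0.4331
P₀ = 1/(2.847222 + 0.4330808) = 0.3048
Lq = P₀·a^3·ρ / (3!(1-ρ)²) = 0.30485 × 1.5880 × 0.38889 / (6 × 0.37346) = 0.08402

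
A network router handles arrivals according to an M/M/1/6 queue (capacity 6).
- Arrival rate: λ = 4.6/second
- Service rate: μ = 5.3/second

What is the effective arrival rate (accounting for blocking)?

ρ = λ/μ = 4.6/5.3 = 0.867925
P₀ = (1-ρ)/(1-ρ^(K+1)) = (1-0.867925)/(1-0.867925^7) = 0.1321/0.6290 = 0.2100
P_K = P₀×ρ^K = 0.20998 × 0.867925^6 = 0.20998 × 0.42746 = 0.08976
λ_eff = λ(1-P_K) = 4.6 × (1 - 0.08976) = 4.6 × 0.91024 = 4.1871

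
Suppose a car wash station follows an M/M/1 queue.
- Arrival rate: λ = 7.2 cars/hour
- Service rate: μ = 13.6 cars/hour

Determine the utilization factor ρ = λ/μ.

Server utilization: ρ = λ/μ
ρ = 7.2/13.6 = 0.5294
The server is busy 52.94% of the time.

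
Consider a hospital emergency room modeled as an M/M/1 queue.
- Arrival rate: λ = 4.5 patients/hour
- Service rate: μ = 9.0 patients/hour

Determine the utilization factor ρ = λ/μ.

Server utilization: ρ = λ/μ
ρ = 4.5/9.0 = 0.5000
The server is busy 50.00% of the time.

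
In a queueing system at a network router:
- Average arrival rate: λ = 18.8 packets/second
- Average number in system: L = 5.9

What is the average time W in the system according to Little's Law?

Little's Law: L = λW, so W = L/λ
W = 5.9/18.8 = 0.3138 seconds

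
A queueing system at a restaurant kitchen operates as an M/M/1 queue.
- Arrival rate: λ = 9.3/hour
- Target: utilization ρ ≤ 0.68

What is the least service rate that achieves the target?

ρ = λ/μ, so μ = λ/ρ
μ ≥ 9.3/0.68 = 13.6765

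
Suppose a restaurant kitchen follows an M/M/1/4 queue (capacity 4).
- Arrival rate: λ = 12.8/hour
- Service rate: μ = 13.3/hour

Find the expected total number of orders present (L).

ρ = λ/μ = 12.8/13.3 = 0.9624
P₀ = (1-ρ)/(1-ρ^(K+1)) = (1-0.9624)/(1-0.9624^5) = 0.03760/0.1744 = 0.2156
P_K = P₀×ρ^K = 0.2156 × 0.9624^4 = 0.2156 × 0.8579 = 0.1850
L = ρ[1 - (K+1)ρ^K + Kρ^(K+1)] / [(1-ρ)(1-ρ^(K+1))]
L = 0.9624 × (1 - 5×0.857872 + 4×0.825616) / ((1 - 0.9624) × (1 - 0.825616)) = 1.9234 orders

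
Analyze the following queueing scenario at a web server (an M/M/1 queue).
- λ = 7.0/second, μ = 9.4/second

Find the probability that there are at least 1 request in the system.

ρ = λ/μ = 7.0/9.4 = 0.7447
P(N ≥ n) = ρⁿ
P(N ≥ 1) = 0.7447^1
P(N ≥ 1) = 0.7447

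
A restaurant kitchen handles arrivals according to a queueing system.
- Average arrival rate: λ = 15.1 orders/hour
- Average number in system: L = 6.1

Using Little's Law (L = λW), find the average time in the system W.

Little's Law: L = λW, so W = L/λ
W = 6.1/15.1 = 0.4040 hours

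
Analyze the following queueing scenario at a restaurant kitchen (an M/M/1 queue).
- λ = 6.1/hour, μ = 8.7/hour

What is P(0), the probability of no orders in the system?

ρ = λ/μ = 6.1/8.7 = 0.7011
P(0) = 1 - ρ = 1 - 0.7011 = 0.2989
The server is idle 29.89% of the time.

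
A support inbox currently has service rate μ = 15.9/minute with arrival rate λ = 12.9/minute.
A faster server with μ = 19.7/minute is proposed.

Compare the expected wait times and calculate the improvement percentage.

System 1: ρ₁ = 12.9/15.9 = 0.8113, W₁ = 1/(15.9-12.9) = 0.33333
System 2: ρ₂ = 12.9/19.7 = 0.6548, W₂ = 1/(19.7-12.9) = 0.14706
Improvement: (W₁-W₂)/W₁ = (0.33333-0.14706)/0.33333 = 55.88%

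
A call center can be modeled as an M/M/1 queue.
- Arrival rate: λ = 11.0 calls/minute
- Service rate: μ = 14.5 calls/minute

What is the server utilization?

Server utilization: ρ = λ/μ
ρ = 11.0/14.5 = 0.7586
The server is busy 75.86% of the time.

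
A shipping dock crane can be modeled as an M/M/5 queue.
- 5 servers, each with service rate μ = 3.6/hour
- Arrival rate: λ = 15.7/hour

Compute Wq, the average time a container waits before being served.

Traffic intensity: ρ = λ/(cμ) = 15.7/(5×3.6) = 0.8722
Since ρ = 0.8722 < 1, system is stable.
Offered load a = λ/μ = cρ = 15.7/3.6 = 4.3611
P₀ = [ Σₙ₌₀^4 aⁿ/n! + a^5/(5!(1-ρ)) ]⁻¹
Σ = a^0/0! + a^1/1! + a^2/2! + a^3/3! + a^4/4! = 1.00000 + 4.36111 + 9.50965 + 13.8242 + 15.0722 = 43.7672
a^5/(5!(1-ρ)) = 1577.5595/(120 × 0.1277778) = 102.8843
P₀ = 1/(43.7672 + 102.8843) = 0.006819
Lq = P₀·a^5·ρ / (5!(1-ρ)²) = 0.0068189 × 1577.5595 × 0.87222 / (120 × 0.016327) = 4.7889
Wq = Lq/λ = 4.7889/15.7 = 0.3050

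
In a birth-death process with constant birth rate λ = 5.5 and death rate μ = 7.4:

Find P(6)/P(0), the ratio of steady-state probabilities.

For constant rates: P(n)/P(0) = (λ/μ)^n
P(6)/P(0) = (5.5/7.4)^6 = 0.74324^6 = 0.1686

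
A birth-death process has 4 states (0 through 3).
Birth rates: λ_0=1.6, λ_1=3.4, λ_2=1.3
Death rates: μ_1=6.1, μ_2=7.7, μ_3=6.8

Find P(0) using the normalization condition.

Ratios P(n)/P(0) = (λ₀···λₙ₋₁)/(μ₁···μₙ):
P(1)/P(0) = (1.6)/(6.1) = 0.26230
P(2)/P(0) = (1.6×3.4)/(6.1×7.7) = 0.11582
P(3)/P(0) = (1.6×3.4×1.3)/(6.1×7.7×6.8) = 0.022142

Normalization: ∑ P(n) = 1
P(0) × (1.0000 + 0.26230 + 0.11582 + 0.022142) = 1
P(0) × 1.40026 = 1
P(0) = 1/1.40026 = 0.7142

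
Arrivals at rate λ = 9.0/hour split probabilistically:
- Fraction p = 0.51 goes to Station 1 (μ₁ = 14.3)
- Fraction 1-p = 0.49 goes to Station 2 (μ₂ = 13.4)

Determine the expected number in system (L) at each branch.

Effective rates: λ₁ = 9.0×0.51 = 4.59, λ₂ = 9.0×0.49 = 4.41
Station 1: ρ₁ = 4.59/14.3 = 0.32098, L₁ = ρ₁/(1-ρ₁) = 0.32098/(1-0.32098) = 0.4727
Station 2: ρ₂ = 4.41/13.4 = 0.3291, L₂ = ρ₂/(1-ρ₂) = 0.3291/(1-0.3291) = 0.4905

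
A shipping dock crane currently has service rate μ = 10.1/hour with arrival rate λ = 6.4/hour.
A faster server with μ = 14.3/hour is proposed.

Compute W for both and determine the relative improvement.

System 1: ρ₁ = 6.4/10.1 = 0.6337, W₁ = 1/(10.1-6.4) = 0.2703
System 2: ρ₂ = 6.4/14.3 = 0.4476, W₂ = 1/(14.3-6.4) = 0.1266
Improvement: (W₁-W₂)/W₁ = (0.2703-0.1266)/0.2703 = 53.16%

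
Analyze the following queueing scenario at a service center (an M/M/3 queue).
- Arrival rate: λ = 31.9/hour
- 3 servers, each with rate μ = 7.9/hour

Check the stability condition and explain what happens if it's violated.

Stability requires ρ = λ/(cμ) < 1
ρ = 31.9/(3 × 7.9) = 31.9/23.70 = 1.3460
Since 1.3460 ≥ 1, the system is UNSTABLE.
Need c > λ/μ = 31.9/7.9 = 4.04.
Minimum servers needed: c = 5.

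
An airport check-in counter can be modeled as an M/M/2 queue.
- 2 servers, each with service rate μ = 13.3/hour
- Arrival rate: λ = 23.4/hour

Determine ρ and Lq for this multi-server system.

Traffic intensity: ρ = λ/(cμ) = 23.4/(2×13.3) = 0.8797
Since ρ = 0.8797 < 1, system is stable.
Offered load a = λ/μ = cρ = 23.4/13.3 = 1.7594
P₀ = [ Σₙ₌₀^1 aⁿ/n! + a^2/(2!(1-ρ)) ]⁻¹
Σ = a^0/0! + a^1/1! = 1.0000 + 1.7594 = 2.7594
a^2/(2!(1-ρ)) = 3.09548/(2 × 0.120301) = 12.8656
P₀ = 1/(2.7594 + 12.8656) = 0.06400
Lq = P₀·a^2·ρ / (2!(1-ρ)²) = 0.0640000 × 3.09548 × 0.879699 / (2 × 0.0144723) = 6.0211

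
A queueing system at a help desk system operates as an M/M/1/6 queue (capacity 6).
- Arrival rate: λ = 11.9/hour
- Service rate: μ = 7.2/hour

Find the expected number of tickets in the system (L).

ρ = λ/μ = 11.9/7.2 = 1.6528
P₀ = (1-ρ)/(1-ρ^(K+1)) = (1-1.6528)/(1-1.6528^7) = -0.6528/-32.6932 = 0.01997
P_K = P₀×ρ^K = 0.019967 × 1.6528^6 = 0.019967 × 20.3855 = 0.4070
L = ρ[1 - (K+1)ρ^K + Kρ^(K+1)] / [(1-ρ)(1-ρ^(K+1))]
L = 1.6528 × (1 - 7×20.38552 + 6×33.69319) / ((1 - 1.6528) × (1 - 33.69319)) = 4.6822 tickets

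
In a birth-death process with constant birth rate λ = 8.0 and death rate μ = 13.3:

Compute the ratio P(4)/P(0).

For constant rates: P(n)/P(0) = (λ/μ)^n
P(4)/P(0) = (8.0/13.3)^4 = 0.6015^4 = 0.1309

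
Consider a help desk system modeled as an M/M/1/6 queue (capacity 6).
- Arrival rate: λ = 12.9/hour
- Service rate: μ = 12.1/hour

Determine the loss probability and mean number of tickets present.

ρ = λ/μ = 12.9/12.1 = 1.0661
P₀ = (1-ρ)/(1-ρ^(K+1)) = (1-1.0661)/(1-1.0661^7) = -0.06610/-0.5653 = 0.1169
P_K = P₀×ρ^K = 0.11694 × 1.0661^6 = 0.11694 × 1.4682 = 0.1717
Blocking probability P_6 = 0.1717 (17.17%)
L = ρ[1 - (K+1)ρ^K + Kρ^(K+1)] / [(1-ρ)(1-ρ^(K+1))]
L = 1.0661 × (1 - 7×1.468208 + 6×1.565257) / ((1 - 1.0661) × (1 - 1.565257)) = 3.2552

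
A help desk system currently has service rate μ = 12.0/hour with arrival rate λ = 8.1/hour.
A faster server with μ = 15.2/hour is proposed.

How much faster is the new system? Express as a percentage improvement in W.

System 1: ρ₁ = 8.1/12.0 = 0.6750, W₁ = 1/(12.0-8.1) = 0.25641
System 2: ρ₂ = 8.1/15.2 = 0.5329, W₂ = 1/(15.2-8.1) = 0.14085
Improvement: (W₁-W₂)/W₁ = (0.25641-0.14085)/0.25641 = 45.07%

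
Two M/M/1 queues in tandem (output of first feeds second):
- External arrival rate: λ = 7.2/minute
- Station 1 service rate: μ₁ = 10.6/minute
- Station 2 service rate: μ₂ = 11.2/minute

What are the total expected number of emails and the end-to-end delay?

By Jackson's theorem, each station behaves as independent M/M/1.
Station 1: ρ₁ = 7.2/10.6 = 0.6792, L₁ = ρ₁/(1-ρ₁) = λ/(μ₁-λ) = 7.2/3.40 = 2.1176
Station 2: ρ₂ = 7.2/11.2 = 0.6429, L₂ = ρ₂/(1-ρ₂) = λ/(μ₂-λ) = 7.2/4.00 = 1.8000
Total: L = L₁ + L₂ = 2.1176 + 1.8000 = 3.9176
W = L/λ = 3.9176/7.2 = 0.5441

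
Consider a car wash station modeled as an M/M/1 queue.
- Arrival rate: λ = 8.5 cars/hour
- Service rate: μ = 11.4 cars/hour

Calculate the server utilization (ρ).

Server utilization: ρ = λ/μ
ρ = 8.5/11.4 = 0.7456
The server is busy 74.56% of the time.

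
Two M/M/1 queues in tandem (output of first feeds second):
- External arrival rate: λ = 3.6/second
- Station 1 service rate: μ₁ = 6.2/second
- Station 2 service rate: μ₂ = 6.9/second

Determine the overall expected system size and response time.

By Jackson's theorem, each station behaves as independent M/M/1.
Station 1: ρ₁ = 3.6/6.2 = 0.5806, L₁ = ρ₁/(1-ρ₁) = λ/(μ₁-λ) = 3.6/2.60 = 1.3846
Station 2: ρ₂ = 3.6/6.9 = 0.5217, L₂ = ρ₂/(1-ρ₂) = λ/(μ₂-λ) = 3.6/3.30 = 1.0909
Total: L = L₁ + L₂ = 1.3846 + 1.0909 = 2.4755
W = L/λ = 2.4755/3.6 = 0.6876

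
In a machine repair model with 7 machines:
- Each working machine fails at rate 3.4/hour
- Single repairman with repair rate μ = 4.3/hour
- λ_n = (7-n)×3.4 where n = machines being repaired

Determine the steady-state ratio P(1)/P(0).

P(1)/P(0) = ∏_{i=0}^{1-1} λ_i/μ_{i+1}
= (7-0)×3.4/4.3
= 5.5349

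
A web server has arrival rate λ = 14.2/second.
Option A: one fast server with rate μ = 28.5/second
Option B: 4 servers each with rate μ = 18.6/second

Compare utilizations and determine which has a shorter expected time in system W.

Option A: single server μ = 28.5 (M/M/1)
  ρ_A = 14.2/28.5 = 0.4982
  W_A = 1/(μ-λ) = 1/(28.5-14.2) = 1/14.30 = 0.06993

Option B: 4 servers μ = 18.6 (M/M/4)
  ρ_B = λ/(cμ) = 14.2/(4×18.6) = 0.1909
  Offered load a = λ/μ = cρ = 14.2/18.6 = 0.7634
  P₀ = [ Σₙ₌₀^3 aⁿ/n! + a^4/(4!(1-ρ)) ]⁻¹
  Σ = a^0/0! + a^1/1! + a^2/2! + a^3/3! = 1.0000 + 0.7634 + 0.2914 + 0.07416 = 2.1290
  a^4/(4!(1-ρ)) = 0.3397/(24 × 0.8091) = 0.01749
  P₀ = 1/(2.1290 + 0.01749) = 0.4659
  Lq = P₀·a^4·ρ / (4!(1-ρ)²) = 0.46587 × 0.33970 × 0.19086 / (24 × 0.65471) = 0.001922
  Wq_B = Lq/λ = 0.001922/14.2 = 0.0001354
  W_B = Wq_B + 1/μ = 0.0001354 + 0.05376 = 0.05390

Since W_B = 0.05390 < W_A = 0.06993, Option B (multiple servers) has the shorter time in system.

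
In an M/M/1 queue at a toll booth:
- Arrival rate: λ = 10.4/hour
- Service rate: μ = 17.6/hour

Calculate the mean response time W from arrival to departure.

First, compute utilization: ρ = λ/μ = 10.4/17.6 = 0.5909
For M/M/1: W = 1/(μ-λ)
W = 1/(17.6-10.4) = 1/7.20
W = 0.1389 hours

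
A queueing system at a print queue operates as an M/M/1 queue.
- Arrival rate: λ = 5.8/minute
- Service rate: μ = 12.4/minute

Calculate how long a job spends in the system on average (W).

First, compute utilization: ρ = λ/μ = 5.8/12.4 = 0.4677
For M/M/1: W = 1/(μ-λ)
W = 1/(12.4-5.8) = 1/6.60
W = 0.1515 minutes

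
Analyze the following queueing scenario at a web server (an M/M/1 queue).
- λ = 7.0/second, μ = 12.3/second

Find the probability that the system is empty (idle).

ρ = λ/μ = 7.0/12.3 = 0.5691
P(0) = 1 - ρ = 1 - 0.5691 = 0.4309
The server is idle 43.09% of the time.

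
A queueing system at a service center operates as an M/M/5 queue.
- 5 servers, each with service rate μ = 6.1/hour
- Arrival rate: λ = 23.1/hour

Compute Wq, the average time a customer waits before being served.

Traffic intensity: ρ = λ/(cμ) = 23.1/(5×6.1) = 0.7574
Since ρ = 0.7574 < 1, system is stable.
Offered load a = λ/μ = cρ = 23.1/6.1 = 3.7869
P₀ = [ Σₙ₌₀^4 aⁿ/n! + a^5/(5!(1-ρ)) ]⁻¹
Σ = a^0/0! + a^1/1! + a^2/2! + a^3/3! + a^4/4! = 1.00000 + 3.78689 + 7.17025 + 9.05097 + 8.56875 = 29.5769
a^5/(5!(1-ρ)) = 778.7727/(120 × 0.242623) = 26.7484
P₀ = 1/(29.5769 + 26.7484) = 0.01775
Lq = P₀·a^5·ρ / (5!(1-ρ)²) = 0.017754 × 778.7727 × 0.75738 / (120 × 0.058866) = 1.4824
Wq = Lq/λ = 1.4824/23.1 = 0.06417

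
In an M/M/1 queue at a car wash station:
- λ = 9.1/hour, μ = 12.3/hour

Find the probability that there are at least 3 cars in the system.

ρ = λ/μ = 9.1/12.3 = 0.73984
P(N ≥ n) = ρⁿ
P(N ≥ 3) = 0.73984^3
P(N ≥ 3) = 0.4050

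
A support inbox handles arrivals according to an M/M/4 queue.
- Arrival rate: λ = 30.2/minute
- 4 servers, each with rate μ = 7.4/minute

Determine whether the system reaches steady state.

Stability requires ρ = λ/(cμ) < 1
ρ = 30.2/(4 × 7.4) = 30.2/29.60 = 1.0203
Since 1.0203 ≥ 1, the system is UNSTABLE.
Need c > λ/μ = 30.2/7.4 = 4.08.
Minimum servers needed: c = 5.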